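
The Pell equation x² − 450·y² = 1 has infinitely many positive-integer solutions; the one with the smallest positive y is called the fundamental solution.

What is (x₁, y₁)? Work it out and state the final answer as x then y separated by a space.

19601 924

√450 → a₀=21, period (4,1,2,4,2,1,4,42); ℓ=8 even so k=7
a_0=21:  p_0=21·1+0=21,  q_0=21·0+1=1
a_1=4:  p_1=4·21+1=85,  q_1=4·1+0=4
a_2=1:  p_2=1·85+21=106,  q_2=1·4+1=5
…
a_6=1:  p_6=1·2885+1294=4179,  q_6=1·136+61=197
a_7=4:  p_7=4·4179+2885=19601,  q_7=4·197+136=924
(x₁, y₁) = (19601, 924);  19601² − 450·924² = 1 ✓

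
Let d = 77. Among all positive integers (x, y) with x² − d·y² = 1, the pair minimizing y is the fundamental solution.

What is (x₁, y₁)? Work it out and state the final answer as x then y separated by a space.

351 40

[8; 1,3,2,3,1,16] for √77; ℓ=6 ⇒ convergent index 5
i=0: a=8 ⇒ p=8, q=1
i=1: a=1 ⇒ p=9, q=1
i=2: a=3 ⇒ p=35, q=4
i=3: a=2 ⇒ p=79, q=9
i=4: a=3 ⇒ p=272, q=31
i=5: a=1 ⇒ p=351, q=40
(x₁, y₁) = (351, 40);  351² − 77·40² = 1 ✓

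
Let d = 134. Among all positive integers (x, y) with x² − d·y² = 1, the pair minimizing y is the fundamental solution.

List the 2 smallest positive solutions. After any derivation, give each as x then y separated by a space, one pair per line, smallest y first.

145925 12606
42588211249 3679061100

√134 → a₀=11, period (1,1,2,1,3,…,1,1,22); ℓ=14 even so k=13
step 0: (11, 1)  from 11·(1,0) + (0,1)
step 1: (12, 1)  from 1·(11,1) + (1,0)
…
step 4: (81, 7)  from 1·(58,5) + (23,2)
step 5: (301, 26)  from 3·(81,7) + (58,5)
step 6: (382, 33)  from 1·(301,26) + (81,7)
…
step 9: (17630, 1523)  from 3·(4503,389) + (4121,356)
step 10: (22133, 1912)  from 1·(17630,1523) + (4503,389)
step 11: (61896, 5347)  from 2·(22133,1912) + (17630,1523)
step 12: (84029, 7259)  from 1·(61896,5347) + (22133,1912)
step 13: (145925, 12606)  from 1·(84029,7259) + (61896,5347)
→ (145925, 12606).  Check: 145925²=21294105625, 134·12606²=21294105624, difference 1.
(x_2, y_2) = (145925·145925 + 134·12606·12606, 145925·12606 + 12606·145925) = (42588211249, 3679061100)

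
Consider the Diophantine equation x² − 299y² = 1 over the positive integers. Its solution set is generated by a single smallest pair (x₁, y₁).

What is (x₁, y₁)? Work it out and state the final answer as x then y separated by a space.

√299 → a₀=17, period (3,2,3,34); ℓ=4 even so k=3
k=0  a_k=17  p_k/q_k = 17/1
…
k=2  a_k=2  p_k/q_k = 121/7
k=3  a_k=3  p_k/q_k = 415/24
→ (415, 24).  Check: 415²=172225, 299·24²=172224, difference 1.

415 24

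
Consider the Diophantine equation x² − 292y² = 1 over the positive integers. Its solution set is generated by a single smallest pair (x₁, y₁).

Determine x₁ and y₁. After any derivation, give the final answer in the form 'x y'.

2281249 133500

√292 → a₀=17, period (11,2,1,3,8,3,1,2,11,34); ℓ=10 even so k=9
k=0  a_k=17  p_k/q_k = 17/1
…
k=3  a_k=1  p_k/q_k = 581/34
…
k=6  a_k=3  p_k/q_k = 55143/3227
…
k=8  a_k=2  p_k/q_k = 200767/11749
k=9  a_k=11  p_k/q_k = 2281249/133500
→ (2281249, 133500).  Check: 2281249²=5204097000001, 292·133500²=5204097000000, difference 1.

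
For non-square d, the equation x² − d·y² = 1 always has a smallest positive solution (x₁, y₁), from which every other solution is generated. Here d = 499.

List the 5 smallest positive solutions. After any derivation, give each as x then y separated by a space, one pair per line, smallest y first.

√499 = [22; 2,1,21,1,2,44, …], period ℓ=6 (even) → k=5
k=0  a_k=22  p_k/q_k = 22/1
k=1  a_k=2  p_k/q_k = 45/2
…
k=3  a_k=21  p_k/q_k = 1452/65
k=4  a_k=1  p_k/q_k = 1519/68
k=5  a_k=2  p_k/q_k = 4490/201
(x₁, y₁) = (4490, 201);  4490² − 499·201² = 1 ✓
k=2:  x_2 = 4490·4490+499·201·201 = 40320199,  y_2 = 4490·201+201·4490 = 1804980
k=3:  x_3 = 4490·40320199+499·201·1804980 = 362075382530,  y_3 = 4490·1804980+201·40320199 = 16208720199
k=4:  x_4 = 4490·362075382530+499·201·16208720199 = 3251436894799201,  y_4 = 4490·16208720199+201·362075382530 = 145554305582040
k=5:  x_5 = 4490·3251436894799201+499·201·145554305582040 = 29197902953221442450,  y_5 = 4490·145554305582040+201·3251436894799201 = 1307077647917999001

4490 201
40320199 1804980
362075382530 16208720199
3251436894799201 145554305582040
29197902953221442450 1307077647917999001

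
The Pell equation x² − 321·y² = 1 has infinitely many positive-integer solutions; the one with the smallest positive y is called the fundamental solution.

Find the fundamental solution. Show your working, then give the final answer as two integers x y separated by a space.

√321 → a₀=17, period (1,10,1,34); ℓ=4 even so k=3
k=0  a_k=17  p_k/q_k = 17/1
k=1  a_k=1  p_k/q_k = 18/1
k=2  a_k=10  p_k/q_k = 197/11
k=3  a_k=1  p_k/q_k = 215/12
→ (215, 12).  Check: 215²=46225, 321·12²=46224, difference 1.

215 12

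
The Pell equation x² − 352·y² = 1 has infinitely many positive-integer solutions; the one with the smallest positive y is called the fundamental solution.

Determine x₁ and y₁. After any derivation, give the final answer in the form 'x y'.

77617 4137

[18; 1,3,5,9,5,3,1,36] for √352; ℓ=8 ⇒ convergent index 7
step 0: (18, 1)  from 18·(1,0) + (0,1)
step 1: (19, 1)  from 1·(18,1) + (1,0)
step 2: (75, 4)  from 3·(19,1) + (18,1)
…
step 4: (3621, 193)  from 9·(394,21) + (75,4)
step 5: (18499, 986)  from 5·(3621,193) + (394,21)
step 6: (59118, 3151)  from 3·(18499,986) + (3621,193)
step 7: (77617, 4137)  from 1·(59118,3151) + (18499,986)
fundamental: x₁=77617, y₁=4137  (since 6024398689 − 352·17114769 = 1)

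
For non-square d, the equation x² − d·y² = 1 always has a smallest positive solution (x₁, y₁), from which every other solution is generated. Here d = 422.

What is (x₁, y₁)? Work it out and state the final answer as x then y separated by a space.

d=422: √d = [20; 1,1,5,2,1,…,1,1,40] (ℓ=14, even), read p_13/q_13
step 0: (20, 1)  from 20·(1,0) + (0,1)
step 1: (21, 1)  from 1·(20,1) + (1,0)
step 2: (41, 2)  from 1·(21,1) + (20,1)
step 3: (226, 11)  from 5·(41,2) + (21,1)
step 4: (493, 24)  from 2·(226,11) + (41,2)
…
step 6: (2650, 129)  from 3·(719,35) + (493,24)
step 7: (53719, 2615)  from 20·(2650,129) + (719,35)
…
step 9: (217526, 10589)  from 1·(163807,7974) + (53719,2615)
step 10: (598859, 29152)  from 2·(217526,10589) + (163807,7974)
step 11: (3211821, 156349)  from 5·(598859,29152) + (217526,10589)
step 12: (3810680, 185501)  from 1·(3211821,156349) + (598859,29152)
step 13: (7022501, 341850)  from 1·(3810680,185501) + (3211821,156349)
(x₁, y₁) = (7022501, 341850);  7022501² − 422·341850² = 1 ✓

7022501 341850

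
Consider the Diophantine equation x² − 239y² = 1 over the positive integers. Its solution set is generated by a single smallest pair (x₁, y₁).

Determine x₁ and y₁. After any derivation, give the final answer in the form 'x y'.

6195120 400729

√239 → a₀=15, period (2,5,1,2,4,15,4,2,1,5,2,30); ℓ=12 even so k=11
step 0: (15, 1)  from 15·(1,0) + (0,1)
step 1: (31, 2)  from 2·(15,1) + (1,0)
step 2: (170, 11)  from 5·(31,2) + (15,1)
step 3: (201, 13)  from 1·(170,11) + (31,2)
step 4: (572, 37)  from 2·(201,13) + (170,11)
step 5: (2489, 161)  from 4·(572,37) + (201,13)
…
step 7: (154117, 9969)  from 4·(37907,2452) + (2489,161)
step 8: (346141, 22390)  from 2·(154117,9969) + (37907,2452)
…
step 10: (2847431, 184185)  from 5·(500258,32359) + (346141,22390)
step 11: (6195120, 400729)  from 2·(2847431,184185) + (500258,32359)
→ (6195120, 400729).  Check: 6195120²=38379511814400, 239·400729²=38379511814399, difference 1.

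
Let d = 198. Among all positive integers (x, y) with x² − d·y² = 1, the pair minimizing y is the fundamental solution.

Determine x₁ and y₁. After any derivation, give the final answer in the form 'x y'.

d=198: √d = [14; 14,28] (ℓ=2, even), read p_1/q_1
k=0  a_k=14  p_k/q_k = 14/1
k=1  a_k=14  p_k/q_k = 197/14
(x₁, y₁) = (197, 14);  197² − 198·14² = 1 ✓

197 14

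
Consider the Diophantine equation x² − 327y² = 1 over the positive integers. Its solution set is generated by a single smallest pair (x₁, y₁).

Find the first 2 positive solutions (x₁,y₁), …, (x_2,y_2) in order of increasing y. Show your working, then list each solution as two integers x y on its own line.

217 12
94177 5208

√327 = [18; 12,36, …], period ℓ=2 (even) → k=1
step 0: (18, 1)  from 18·(1,0) + (0,1)
step 1: (217, 12)  from 12·(18,1) + (1,0)
fundamental: x₁=217, y₁=12  (since 47089 − 327·144 = 1)
n=2: (217,12)∘(217,12) = (217·217+327·12·12, 217·12+12·217) = (94177,5208)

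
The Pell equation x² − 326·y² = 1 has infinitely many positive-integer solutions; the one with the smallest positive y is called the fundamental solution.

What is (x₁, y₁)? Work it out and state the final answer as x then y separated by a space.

d=326: √d = [18; 18,36] (ℓ=2, even), read p_1/q_1
step 0: (18, 1)  from 18·(1,0) + (0,1)
step 1: (325, 18)  from 18·(18,1) + (1,0)
fundamental: x₁=325, y₁=18  (since 105625 − 326·324 = 1)

325 18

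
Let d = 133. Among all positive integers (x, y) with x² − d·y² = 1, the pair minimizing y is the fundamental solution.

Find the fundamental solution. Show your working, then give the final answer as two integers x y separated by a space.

2588599 224460

√133 = [11; 1,1,7,5,1,…,1,1,22, …], period ℓ=16 (even) → k=15
k=0  a_k=11  p_k/q_k = 11/1
…
k=3  a_k=7  p_k/q_k = 173/15
…
k=14  a_k=1  p_k/q_k = 1378591/119539
k=15  a_k=1  p_k/q_k = 2588599/224460
(x₁, y₁) = (2588599, 224460);  2588599² − 133·224460² = 1 ✓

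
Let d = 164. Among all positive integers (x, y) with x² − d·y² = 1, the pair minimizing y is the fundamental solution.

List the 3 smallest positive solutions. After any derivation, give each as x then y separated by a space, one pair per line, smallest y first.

2049 160
8396801 655680
34410088449 2686976480

√164 → a₀=12, period (1,4,6,4,1,24); ℓ=6 even so k=5
i=0: a=12 ⇒ p=12, q=1
…
i=2: a=4 ⇒ p=64, q=5
i=3: a=6 ⇒ p=397, q=31
i=4: a=4 ⇒ p=1652, q=129
i=5: a=1 ⇒ p=2049, q=160
→ (2049, 160).  Check: 2049²=4198401, 164·160²=4198400, difference 1.
k=2:  x_2 = 2049·2049+164·160·160 = 8396801,  y_2 = 2049·160+160·2049 = 655680
k=3:  x_3 = 2049·8396801+164·160·655680 = 34410088449,  y_3 = 2049·655680+160·8396801 = 2686976480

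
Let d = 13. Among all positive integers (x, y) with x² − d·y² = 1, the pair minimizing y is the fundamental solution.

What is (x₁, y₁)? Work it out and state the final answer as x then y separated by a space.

649 180

√13 → a₀=3, period (1,1,1,1,6); ℓ=5 odd so k=9
i=0: a=3 ⇒ p=3, q=1
…
i=3: a=1 ⇒ p=11, q=3
i=4: a=1 ⇒ p=18, q=5
…
i=8: a=1 ⇒ p=393, q=109
i=9: a=1 ⇒ p=649, q=180
→ (649, 180).  Check: 649²=421201, 13·180²=421200, difference 1.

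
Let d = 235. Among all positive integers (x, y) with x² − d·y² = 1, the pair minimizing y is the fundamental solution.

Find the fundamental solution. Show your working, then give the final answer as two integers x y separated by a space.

46 3

√235 → a₀=15, period (3,30); ℓ=2 even so k=1
i=0: a=15 ⇒ p=15, q=1
i=1: a=3 ⇒ p=46, q=3
fundamental: x₁=46, y₁=3  (since 2116 − 235·9 = 1)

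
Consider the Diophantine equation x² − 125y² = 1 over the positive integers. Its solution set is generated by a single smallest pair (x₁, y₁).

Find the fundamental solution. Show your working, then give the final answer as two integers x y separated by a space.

d=125: √d = [11; 5,1,1,5,22] (ℓ=5, odd), read p_9/q_9
step 0: (11, 1)  from 11·(1,0) + (0,1)
…
step 2: (67, 6)  from 1·(56,5) + (11,1)
…
step 5: (15127, 1353)  from 22·(682,61) + (123,11)
step 6: (76317, 6826)  from 5·(15127,1353) + (682,61)
…
step 8: (167761, 15005)  from 1·(91444,8179) + (76317,6826)
step 9: (930249, 83204)  from 5·(167761,15005) + (91444,8179)
(x₁, y₁) = (930249, 83204);  930249² − 125·83204² = 1 ✓

930249 83204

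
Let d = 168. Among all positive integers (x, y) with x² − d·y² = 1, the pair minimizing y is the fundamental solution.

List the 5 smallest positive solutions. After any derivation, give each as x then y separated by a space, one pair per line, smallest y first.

13 1
337 26
8749 675
227137 17524
5896813 454949

d=168: √d = [12; 1,24] (ℓ=2, even), read p_1/q_1
i=0: a=12 ⇒ p=12, q=1
i=1: a=1 ⇒ p=13, q=1
(x₁, y₁) = (13, 1);  13² − 168·1² = 1 ✓
k=2:  x_2 = 13·13+168·1·1 = 337,  y_2 = 13·1+1·13 = 26
k=3:  x_3 = 13·337+168·1·26 = 8749,  y_3 = 13·26+1·337 = 675
k=4:  x_4 = 13·8749+168·1·675 = 227137,  y_4 = 13·675+1·8749 = 17524
k=5:  x_5 = 13·227137+168·1·17524 = 5896813,  y_5 = 13·17524+1·227137 = 454949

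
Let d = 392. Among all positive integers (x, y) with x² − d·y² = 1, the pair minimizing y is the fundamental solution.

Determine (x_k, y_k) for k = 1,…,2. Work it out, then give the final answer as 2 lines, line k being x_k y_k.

d=392: √d = [19; 1,3,1,38] (ℓ=4, even), read p_3/q_3
step 0: (19, 1)  from 19·(1,0) + (0,1)
…
step 2: (79, 4)  from 3·(20,1) + (19,1)
step 3: (99, 5)  from 1·(79,4) + (20,1)
fundamental: x₁=99, y₁=5  (since 9801 − 392·25 = 1)
n=2: (99,5)∘(99,5) = (99·99+392·5·5, 99·5+5·99) = (19601,990)

99 5
19601 990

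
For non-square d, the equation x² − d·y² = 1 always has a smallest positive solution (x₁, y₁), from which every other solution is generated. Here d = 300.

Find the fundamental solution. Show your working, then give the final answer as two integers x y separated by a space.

√300 → a₀=17, period (3,8,3,34); ℓ=4 even so k=3
i=0: a=17 ⇒ p=17, q=1
…
i=2: a=8 ⇒ p=433, q=25
i=3: a=3 ⇒ p=1351, q=78
→ (1351, 78).  Check: 1351²=1825201, 300·78²=1825200, difference 1.

1351 78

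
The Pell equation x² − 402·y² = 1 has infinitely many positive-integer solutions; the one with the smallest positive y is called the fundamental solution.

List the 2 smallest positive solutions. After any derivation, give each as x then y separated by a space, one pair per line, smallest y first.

√402 → a₀=20, period (20,40); ℓ=2 even so k=1
k=0  a_k=20  p_k/q_k = 20/1
k=1  a_k=20  p_k/q_k = 401/20
(x₁, y₁) = (401, 20);  401² − 402·20² = 1 ✓
(401+20√402)^2 = 321601 + 16040√402

401 20
321601 16040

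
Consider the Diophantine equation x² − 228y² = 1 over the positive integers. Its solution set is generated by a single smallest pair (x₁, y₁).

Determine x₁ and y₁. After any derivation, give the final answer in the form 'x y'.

151 10

√228 → a₀=15, period (10,30); ℓ=2 even so k=1
a_0=15:  p_0=15·1+0=15,  q_0=15·0+1=1
a_1=10:  p_1=10·15+1=151,  q_1=10·1+0=10
→ (151, 10).  Check: 151²=22801, 228·10²=22800, difference 1.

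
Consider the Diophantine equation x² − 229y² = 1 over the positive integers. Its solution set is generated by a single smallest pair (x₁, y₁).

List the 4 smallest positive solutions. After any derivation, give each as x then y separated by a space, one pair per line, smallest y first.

5848201 386460
68402909872801 4520191516920
800067931842043513801 52869977098885735380
9357916158133073035999171201 618388505879356792878585840

[15; 7,1,1,7,30] for √229; ℓ=5 ⇒ convergent index 9
a_0=15:  p_0=15·1+0=15,  q_0=15·0+1=1
a_1=7:  p_1=7·15+1=106,  q_1=7·1+0=7
…
a_4=7:  p_4=7·227+121=1710,  q_4=7·15+8=113
a_5=30:  p_5=30·1710+227=51527,  q_5=30·113+15=3405
a_6=7:  p_6=7·51527+1710=362399,  q_6=7·3405+113=23948
a_7=1:  p_7=1·362399+51527=413926,  q_7=1·23948+3405=27353
a_8=1:  p_8=1·413926+362399=776325,  q_8=1·27353+23948=51301
a_9=7:  p_9=7·776325+413926=5848201,  q_9=7·51301+27353=386460
(x₁, y₁) = (5848201, 386460);  5848201² − 229·386460² = 1 ✓
k=2:  x_2 = 5848201·5848201+229·386460·386460 = 68402909872801,  y_2 = 5848201·386460+386460·5848201 = 4520191516920
k=3:  x_3 = 5848201·68402909872801+229·386460·4520191516920 = 800067931842043513801,  y_3 = 5848201·4520191516920+386460·68402909872801 = 52869977098885735380
k=4:  x_4 = 5848201·800067931842043513801+229·386460·52869977098885735380 = 9357916158133073035999171201,  y_4 = 5848201·52869977098885735380+386460·800067931842043513801 = 618388505879356792878585840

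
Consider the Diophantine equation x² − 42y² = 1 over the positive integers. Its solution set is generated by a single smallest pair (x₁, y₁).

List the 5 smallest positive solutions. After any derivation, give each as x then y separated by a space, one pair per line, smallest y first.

√42 = [6; 2,12, …], period ℓ=2 (even) → k=1
a_0=6:  p_0=6·1+0=6,  q_0=6·0+1=1
a_1=2:  p_1=2·6+1=13,  q_1=2·1+0=2
→ (13, 2).  Check: 13²=169, 42·2²=168, difference 1.
(13+2√42)^2 = 337 + 52√42
(13+2√42)^3 = 8749 + 1350√42
(13+2√42)^4 = 227137 + 35048√42
(13+2√42)^5 = 5896813 + 909898√42

13 2
337 52
8749 1350
227137 35048
5896813 909898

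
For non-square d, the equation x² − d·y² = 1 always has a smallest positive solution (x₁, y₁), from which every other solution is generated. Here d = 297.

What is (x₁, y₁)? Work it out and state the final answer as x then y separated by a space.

48599 2820

√297 → a₀=17, period (4,3,1,1,2,1,1,3,4,34); ℓ=10 even so k=9
k=0  a_k=17  p_k/q_k = 17/1
…
k=4  a_k=1  p_k/q_k = 517/30
…
k=6  a_k=1  p_k/q_k = 1844/107
k=7  a_k=1  p_k/q_k = 3171/184
k=8  a_k=3  p_k/q_k = 11357/659
k=9  a_k=4  p_k/q_k = 48599/2820
→ (48599, 2820).  Check: 48599²=2361862801, 297·2820²=2361862800, difference 1.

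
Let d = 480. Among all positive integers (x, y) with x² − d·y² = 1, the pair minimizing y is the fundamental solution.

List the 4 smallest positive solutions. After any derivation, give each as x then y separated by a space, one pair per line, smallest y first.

241 11
116161 5302
55989361 2555553
26986755841 1231771244

[21; 1,9,1,42] for √480; ℓ=4 ⇒ convergent index 3
a_0=21:  p_0=21·1+0=21,  q_0=21·0+1=1
…
a_2=9:  p_2=9·22+21=219,  q_2=9·1+1=10
a_3=1:  p_3=1·219+22=241,  q_3=1·10+1=11
(x₁, y₁) = (241, 11);  241² − 480·11² = 1 ✓
n=2: (241,11)∘(241,11) = (241·241+480·11·11, 241·11+11·241) = (116161,5302)
n=3: (116161,5302)∘(241,11) = (241·116161+480·11·5302, 241·5302+11·116161) = (55989361,2555553)
n=4: (55989361,2555553)∘(241,11) = (241·55989361+480·11·2555553, 241·2555553+11·55989361) = (26986755841,1231771244)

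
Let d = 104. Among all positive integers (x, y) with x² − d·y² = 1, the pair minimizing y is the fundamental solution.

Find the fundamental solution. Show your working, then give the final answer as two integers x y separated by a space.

51 5

d=104: √d = [10; 5,20] (ℓ=2, even), read p_1/q_1
a_0=10:  p_0=10·1+0=10,  q_0=10·0+1=1
a_1=5:  p_1=5·10+1=51,  q_1=5·1+0=5
(x₁, y₁) = (51, 5);  51² − 104·5² = 1 ✓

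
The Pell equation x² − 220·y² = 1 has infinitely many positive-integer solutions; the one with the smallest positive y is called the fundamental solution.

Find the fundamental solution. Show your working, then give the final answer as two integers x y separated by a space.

√220 → a₀=14, period (1,4,1,28); ℓ=4 even so k=3
a_0=14:  p_0=14·1+0=14,  q_0=14·0+1=1
a_1=1:  p_1=1·14+1=15,  q_1=1·1+0=1
a_2=4:  p_2=4·15+14=74,  q_2=4·1+1=5
a_3=1:  p_3=1·74+15=89,  q_3=1·5+1=6
(x₁, y₁) = (89, 6);  89² − 220·6² = 1 ✓

89 6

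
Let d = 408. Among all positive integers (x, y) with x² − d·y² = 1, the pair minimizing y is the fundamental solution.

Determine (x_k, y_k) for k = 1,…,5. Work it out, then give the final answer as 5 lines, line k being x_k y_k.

√408 = [20; 5,40, …], period ℓ=2 (even) → k=1
k=0  a_k=20  p_k/q_k = 20/1
k=1  a_k=5  p_k/q_k = 101/5
fundamental: x₁=101, y₁=5  (since 10201 − 408·25 = 1)
n=2: (101,5)∘(101,5) = (101·101+408·5·5, 101·5+5·101) = (20401,1010)
n=3: (20401,1010)∘(101,5) = (101·20401+408·5·1010, 101·1010+5·20401) = (4120901,204015)
n=4: (4120901,204015)∘(101,5) = (101·4120901+408·5·204015, 101·204015+5·4120901) = (832401601,41210020)
n=5: (832401601,41210020)∘(101,5) = (101·832401601+408·5·41210020, 101·41210020+5·832401601) = (168141002501,8324220025)

101 5
20401 1010
4120901 204015
832401601 41210020
168141002501 8324220025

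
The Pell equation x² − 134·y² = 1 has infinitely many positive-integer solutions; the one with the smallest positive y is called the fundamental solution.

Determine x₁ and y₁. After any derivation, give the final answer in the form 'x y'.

145925 12606

√134 → a₀=11, period (1,1,2,1,3,…,1,1,22); ℓ=14 even so k=13
step 0: (11, 1)  from 11·(1,0) + (0,1)
…
step 3: (58, 5)  from 2·(23,2) + (12,1)
…
step 5: (301, 26)  from 3·(81,7) + (58,5)
…
step 7: (4121, 356)  from 10·(382,33) + (301,26)
step 8: (4503, 389)  from 1·(4121,356) + (382,33)
step 9: (17630, 1523)  from 3·(4503,389) + (4121,356)
…
step 12: (84029, 7259)  from 1·(61896,5347) + (22133,1912)
step 13: (145925, 12606)  from 1·(84029,7259) + (61896,5347)
fundamental: x₁=145925, y₁=12606  (since 21294105625 − 134·158911236 = 1)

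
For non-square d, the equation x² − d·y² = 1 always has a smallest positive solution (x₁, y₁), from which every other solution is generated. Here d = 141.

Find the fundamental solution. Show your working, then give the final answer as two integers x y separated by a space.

95 8

d=141: √d = [11; 1,6,1,22] (ℓ=4, even), read p_3/q_3
k=0  a_k=11  p_k/q_k = 11/1
…
k=2  a_k=6  p_k/q_k = 83/7
k=3  a_k=1  p_k/q_k = 95/8
(x₁, y₁) = (95, 8);  95² − 141·8² = 1 ✓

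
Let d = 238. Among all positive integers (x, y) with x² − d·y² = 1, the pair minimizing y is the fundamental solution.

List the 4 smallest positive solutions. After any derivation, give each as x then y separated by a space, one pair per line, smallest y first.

[15; 2,2,1,14,1,2,2,30] for √238; ℓ=8 ⇒ convergent index 7
i=0: a=15 ⇒ p=15, q=1
i=1: a=2 ⇒ p=31, q=2
i=2: a=2 ⇒ p=77, q=5
i=3: a=1 ⇒ p=108, q=7
i=4: a=14 ⇒ p=1589, q=103
i=5: a=1 ⇒ p=1697, q=110
i=6: a=2 ⇒ p=4983, q=323
i=7: a=2 ⇒ p=11663, q=756
fundamental: x₁=11663, y₁=756  (since 136025569 − 238·571536 = 1)
n=2: (11663,756)∘(11663,756) = (11663·11663+238·756·756, 11663·756+756·11663) = (272051137,17634456)
n=3: (272051137,17634456)∘(11663,756) = (11663·272051137+238·756·17634456, 11663·17634456+756·272051137) = (6345864809999,411341319900)
n=4: (6345864809999,411341319900)∘(11663,756) = (11663·6345864809999+238·756·411341319900, 11663·411341319900+756·6345864809999) = (148023642285985537,9594947610352944)

11663 756
272051137 17634456
6345864809999 411341319900
148023642285985537 9594947610352944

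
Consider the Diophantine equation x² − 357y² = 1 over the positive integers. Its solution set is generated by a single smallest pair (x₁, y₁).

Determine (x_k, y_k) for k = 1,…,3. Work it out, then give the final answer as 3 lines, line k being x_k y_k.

3401 180
23133601 1224360
157354750601 8328096540

√357 = [18; 1,8,2,8,1,36, …], period ℓ=6 (even) → k=5
a_0=18:  p_0=18·1+0=18,  q_0=18·0+1=1
a_1=1:  p_1=1·18+1=19,  q_1=1·1+0=1
a_2=8:  p_2=8·19+18=170,  q_2=8·1+1=9
a_3=2:  p_3=2·170+19=359,  q_3=2·9+1=19
a_4=8:  p_4=8·359+170=3042,  q_4=8·19+9=161
a_5=1:  p_5=1·3042+359=3401,  q_5=1·161+19=180
(x₁, y₁) = (3401, 180);  3401² − 357·180² = 1 ✓
n=2: (3401,180)∘(3401,180) = (3401·3401+357·180·180, 3401·180+180·3401) = (23133601,1224360)
n=3: (23133601,1224360)∘(3401,180) = (3401·23133601+357·180·1224360, 3401·1224360+180·23133601) = (157354750601,8328096540)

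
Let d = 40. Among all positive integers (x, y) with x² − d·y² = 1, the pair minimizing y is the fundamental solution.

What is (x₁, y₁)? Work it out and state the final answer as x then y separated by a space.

√40 = [6; 3,12, …], period ℓ=2 (even) → k=1
step 0: (6, 1)  from 6·(1,0) + (0,1)
step 1: (19, 3)  from 3·(6,1) + (1,0)
(x₁, y₁) = (19, 3);  19² − 40·3² = 1 ✓

19 3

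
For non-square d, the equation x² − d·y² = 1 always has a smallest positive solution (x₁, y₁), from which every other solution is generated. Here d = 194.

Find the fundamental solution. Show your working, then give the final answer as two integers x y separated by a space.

195 14

d=194: √d = [13; 1,12,1,26] (ℓ=4, even), read p_3/q_3
k=0  a_k=13  p_k/q_k = 13/1
k=1  a_k=1  p_k/q_k = 14/1
k=2  a_k=12  p_k/q_k = 181/13
k=3  a_k=1  p_k/q_k = 195/14
→ (195, 14).  Check: 195²=38025, 194·14²=38024, difference 1.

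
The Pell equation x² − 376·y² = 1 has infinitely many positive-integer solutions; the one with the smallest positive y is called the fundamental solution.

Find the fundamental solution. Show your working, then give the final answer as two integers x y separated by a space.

[19; 2,1,1,3,1,…,1,2,38] for √376; ℓ=16 ⇒ convergent index 15
a_0=19:  p_0=19·1+0=19,  q_0=19·0+1=1
…
a_5=1:  p_5=1·349+97=446,  q_5=1·18+5=23
…
a_7=2:  p_7=2·1241+446=2928,  q_7=2·64+23=151
a_8=4:  p_8=4·2928+1241=12953,  q_8=4·151+64=668
a_9=2:  p_9=2·12953+2928=28834,  q_9=2·668+151=1487
a_10=2:  p_10=2·28834+12953=70621,  q_10=2·1487+668=3642
…
a_13=1:  p_13=1·368986+99455=468441,  q_13=1·19029+5129=24158
a_14=1:  p_14=1·468441+368986=837427,  q_14=1·24158+19029=43187
a_15=2:  p_15=2·837427+468441=2143295,  q_15=2·43187+24158=110532
fundamental: x₁=2143295, y₁=110532  (since 4593713457025 − 376·12217323024 = 1)

2143295 110532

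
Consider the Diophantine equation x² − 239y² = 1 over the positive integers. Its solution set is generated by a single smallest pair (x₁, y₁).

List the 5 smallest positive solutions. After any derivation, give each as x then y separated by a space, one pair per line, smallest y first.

[15; 2,5,1,2,4,15,4,2,1,5,2,30] for √239; ℓ=12 ⇒ convergent index 11
i=0: a=15 ⇒ p=15, q=1
…
i=2: a=5 ⇒ p=170, q=11
…
i=4: a=2 ⇒ p=572, q=37
i=5: a=4 ⇒ p=2489, q=161
…
i=10: a=5 ⇒ p=2847431, q=184185
i=11: a=2 ⇒ p=6195120, q=400729
fundamental: x₁=6195120, y₁=400729  (since 38379511814400 − 239·160583731441 = 1)
n=2: (6195120,400729)∘(6195120,400729) = (6195120·6195120+239·400729·400729, 6195120·400729+400729·6195120) = (76759023628799,4965128484960)
n=3: (76759023628799,4965128484960)∘(6195120,400729) = (6195120·76759023628799+239·400729·4965128484960, 6195120·4965128484960+400729·76759023628799) = (951062724926484326640,61519133559490389671)
n=4: (951062724926484326640,61519133559490389671)∘(6195120,400729) = (6195120·951062724926484326640+239·400729·61519133559490389671, 6195120·61519133559490389671+400729·951062724926484326640) = (11783895416893046404284364801,762236829394135240588726080)
n=5: (11783895416893046404284364801,762236829394135240588726080)∘(6195120,400729) = (6195120·11783895416893046404284364801+239·400729·762236829394135240588726080, 6195120·762236829394135240588726080+400729·11783895416893046404284364801) = (146005292350203948217495381647615600,9444297253032328704218497935069529)

6195120 400729
76759023628799 4965128484960
951062724926484326640 61519133559490389671
11783895416893046404284364801 762236829394135240588726080
146005292350203948217495381647615600 9444297253032328704218497935069529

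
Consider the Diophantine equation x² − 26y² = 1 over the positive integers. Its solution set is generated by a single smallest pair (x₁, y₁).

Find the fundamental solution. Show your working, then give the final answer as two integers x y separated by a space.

d=26: √d = [5; 10] (ℓ=1, odd), read p_1/q_1
i=0: a=5 ⇒ p=5, q=1
i=1: a=10 ⇒ p=51, q=10
(x₁, y₁) = (51, 10);  51² − 26·10² = 1 ✓

51 10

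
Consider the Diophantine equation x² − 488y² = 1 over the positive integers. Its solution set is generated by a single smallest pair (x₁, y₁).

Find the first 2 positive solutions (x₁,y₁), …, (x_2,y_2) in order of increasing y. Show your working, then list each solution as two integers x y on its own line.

[22; 11,44] for √488; ℓ=2 ⇒ convergent index 1
a_0=22:  p_0=22·1+0=22,  q_0=22·0+1=1
a_1=11:  p_1=11·22+1=243,  q_1=11·1+0=11
fundamental: x₁=243, y₁=11  (since 59049 − 488·121 = 1)
k=2:  x_2 = 243·243+488·11·11 = 118097,  y_2 = 243·11+11·243 = 5346

243 11
118097 5346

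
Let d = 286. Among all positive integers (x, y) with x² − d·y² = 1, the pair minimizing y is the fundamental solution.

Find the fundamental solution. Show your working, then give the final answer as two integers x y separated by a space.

√286 = [16; 1,10,3,3,2,3,3,10,1,32, …], period ℓ=10 (even) → k=9
step 0: (16, 1)  from 16·(1,0) + (0,1)
step 1: (17, 1)  from 1·(16,1) + (1,0)
…
step 4: (1911, 113)  from 3·(575,34) + (186,11)
…
step 6: (15102, 893)  from 3·(4397,260) + (1911,113)
step 7: (49703, 2939)  from 3·(15102,893) + (4397,260)
step 8: (512132, 30283)  from 10·(49703,2939) + (15102,893)
step 9: (561835, 33222)  from 1·(512132,30283) + (49703,2939)
fundamental: x₁=561835, y₁=33222  (since 315658567225 − 286·1103701284 = 1)

561835 33222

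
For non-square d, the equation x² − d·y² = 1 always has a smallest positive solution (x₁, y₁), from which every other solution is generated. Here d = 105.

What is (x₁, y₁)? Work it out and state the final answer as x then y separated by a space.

d=105: √d = [10; 4,20] (ℓ=2, even), read p_1/q_1
i=0: a=10 ⇒ p=10, q=1
i=1: a=4 ⇒ p=41, q=4
→ (41, 4).  Check: 41²=1681, 105·4²=1680, difference 1.

41 4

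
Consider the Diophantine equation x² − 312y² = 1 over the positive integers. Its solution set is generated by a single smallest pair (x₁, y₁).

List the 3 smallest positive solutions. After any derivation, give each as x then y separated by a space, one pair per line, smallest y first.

d=312: √d = [17; 1,1,1,34] (ℓ=4, even), read p_3/q_3
k=0  a_k=17  p_k/q_k = 17/1
k=1  a_k=1  p_k/q_k = 18/1
k=2  a_k=1  p_k/q_k = 35/2
k=3  a_k=1  p_k/q_k = 53/3
(x₁, y₁) = (53, 3);  53² − 312·3² = 1 ✓
(x_2, y_2) = (53·53 + 312·3·3, 53·3 + 3·53) = (5617, 318)
(x_3, y_3) = (53·5617 + 312·3·318, 53·318 + 3·5617) = (595349, 33705)

53 3
5617 318
595349 33705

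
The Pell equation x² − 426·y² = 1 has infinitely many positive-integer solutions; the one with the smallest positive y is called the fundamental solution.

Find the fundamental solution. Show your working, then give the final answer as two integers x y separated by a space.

88751 4300

√426 = [20; 1,1,1,3,2,6,2,3,1,1,1,40, …], period ℓ=12 (even) → k=11
step 0: (20, 1)  from 20·(1,0) + (0,1)
step 1: (21, 1)  from 1·(20,1) + (1,0)
…
step 3: (62, 3)  from 1·(41,2) + (21,1)
step 4: (227, 11)  from 3·(62,3) + (41,2)
…
step 7: (7162, 347)  from 2·(3323,161) + (516,25)
step 8: (24809, 1202)  from 3·(7162,347) + (3323,161)
…
step 10: (56780, 2751)  from 1·(31971,1549) + (24809,1202)
step 11: (88751, 4300)  from 1·(56780,2751) + (31971,1549)
(x₁, y₁) = (88751, 4300);  88751² − 426·4300² = 1 ✓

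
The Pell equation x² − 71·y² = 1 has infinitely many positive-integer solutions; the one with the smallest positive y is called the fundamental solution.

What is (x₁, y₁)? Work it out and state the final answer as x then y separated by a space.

3480 413

√71 = [8; 2,2,1,7,1,2,2,16, …], period ℓ=8 (even) → k=7
i=0: a=8 ⇒ p=8, q=1
…
i=3: a=1 ⇒ p=59, q=7
i=4: a=7 ⇒ p=455, q=54
i=5: a=1 ⇒ p=514, q=61
i=6: a=2 ⇒ p=1483, q=176
i=7: a=2 ⇒ p=3480, q=413
(x₁, y₁) = (3480, 413);  3480² − 71·413² = 1 ✓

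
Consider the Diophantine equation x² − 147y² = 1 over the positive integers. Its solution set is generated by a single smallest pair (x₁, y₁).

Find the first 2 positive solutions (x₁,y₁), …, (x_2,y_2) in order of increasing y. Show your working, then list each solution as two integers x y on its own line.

√147 → a₀=12, period (8,24); ℓ=2 even so k=1
a_0=12:  p_0=12·1+0=12,  q_0=12·0+1=1
a_1=8:  p_1=8·12+1=97,  q_1=8·1+0=8
→ (97, 8).  Check: 97²=9409, 147·8²=9408, difference 1.
n=2: (97,8)∘(97,8) = (97·97+147·8·8, 97·8+8·97) = (18817,1552)

97 8
18817 1552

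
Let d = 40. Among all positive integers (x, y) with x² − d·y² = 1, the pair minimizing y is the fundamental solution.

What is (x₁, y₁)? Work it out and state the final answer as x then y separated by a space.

d=40: √d = [6; 3,12] (ℓ=2, even), read p_1/q_1
k=0  a_k=6  p_k/q_k = 6/1
k=1  a_k=3  p_k/q_k = 19/3
→ (19, 3).  Check: 19²=361, 40·3²=360, difference 1.

19 3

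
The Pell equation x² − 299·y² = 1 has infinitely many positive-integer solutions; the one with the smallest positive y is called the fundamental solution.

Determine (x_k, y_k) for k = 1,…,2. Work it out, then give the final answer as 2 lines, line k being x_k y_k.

415 24
344449 19920

√299 = [17; 3,2,3,34, …], period ℓ=4 (even) → k=3
step 0: (17, 1)  from 17·(1,0) + (0,1)
…
step 2: (121, 7)  from 2·(52,3) + (17,1)
step 3: (415, 24)  from 3·(121,7) + (52,3)
→ (415, 24).  Check: 415²=172225, 299·24²=172224, difference 1.
n=2: (415,24)∘(415,24) = (415·415+299·24·24, 415·24+24·415) = (344449,19920)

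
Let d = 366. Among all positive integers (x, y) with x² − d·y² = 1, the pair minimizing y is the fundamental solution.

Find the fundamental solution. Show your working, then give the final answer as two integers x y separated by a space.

[19; 7,1,1,1,2,12,2,1,1,1,7,38] for √366; ℓ=12 ⇒ convergent index 11
step 0: (19, 1)  from 19·(1,0) + (0,1)
step 1: (134, 7)  from 7·(19,1) + (1,0)
…
step 5: (1167, 61)  from 2·(440,23) + (287,15)
…
step 7: (30055, 1571)  from 2·(14444,755) + (1167,61)
…
step 9: (74554, 3897)  from 1·(44499,2326) + (30055,1571)
step 10: (119053, 6223)  from 1·(74554,3897) + (44499,2326)
step 11: (907925, 47458)  from 7·(119053,6223) + (74554,3897)
→ (907925, 47458).  Check: 907925²=824327805625, 366·47458²=824327805624, difference 1.

907925 47458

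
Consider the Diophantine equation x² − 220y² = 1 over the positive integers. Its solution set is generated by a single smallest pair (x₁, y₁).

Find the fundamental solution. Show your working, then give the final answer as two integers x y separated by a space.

89 6

d=220: √d = [14; 1,4,1,28] (ℓ=4, even), read p_3/q_3
i=0: a=14 ⇒ p=14, q=1
i=1: a=1 ⇒ p=15, q=1
i=2: a=4 ⇒ p=74, q=5
i=3: a=1 ⇒ p=89, q=6
→ (89, 6).  Check: 89²=7921, 220·6²=7920, difference 1.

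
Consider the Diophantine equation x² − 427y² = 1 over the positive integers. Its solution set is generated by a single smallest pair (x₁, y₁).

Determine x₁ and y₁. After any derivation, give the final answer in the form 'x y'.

62 3

[20; 1,1,1,40] for √427; ℓ=4 ⇒ convergent index 3
k=0  a_k=20  p_k/q_k = 20/1
…
k=2  a_k=1  p_k/q_k = 41/2
k=3  a_k=1  p_k/q_k = 62/3
→ (62, 3).  Check: 62²=3844, 427·3²=3843, difference 1.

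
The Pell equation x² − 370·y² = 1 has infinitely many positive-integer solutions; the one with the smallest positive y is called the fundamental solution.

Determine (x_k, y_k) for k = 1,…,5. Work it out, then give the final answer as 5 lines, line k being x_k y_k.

213859 11118
91471343761 4755368724
39123940210553539 2033956799880714
16734013458886067250241 869959934526623861928
7157438768568706971928026499 372097523273824548176239590

√370 → a₀=19, period (4,4,38); ℓ=3 odd so k=5
k=0  a_k=19  p_k/q_k = 19/1
…
k=4  a_k=4  p_k/q_k = 50339/2617
k=5  a_k=4  p_k/q_k = 213859/11118
→ (213859, 11118).  Check: 213859²=45735671881, 370·11118²=45735671880, difference 1.
n=2: (213859,11118)∘(213859,11118) = (213859·213859+370·11118·11118, 213859·11118+11118·213859) = (91471343761,4755368724)
n=3: (91471343761,4755368724)∘(213859,11118) = (213859·91471343761+370·11118·4755368724, 213859·4755368724+11118·91471343761) = (39123940210553539,2033956799880714)
n=4: (39123940210553539,2033956799880714)∘(213859,11118) = (213859·39123940210553539+370·11118·2033956799880714, 213859·2033956799880714+11118·39123940210553539) = (16734013458886067250241,869959934526623861928)
n=5: (16734013458886067250241,869959934526623861928)∘(213859,11118) = (213859·16734013458886067250241+370·11118·869959934526623861928, 213859·869959934526623861928+11118·16734013458886067250241) = (7157438768568706971928026499,372097523273824548176239590)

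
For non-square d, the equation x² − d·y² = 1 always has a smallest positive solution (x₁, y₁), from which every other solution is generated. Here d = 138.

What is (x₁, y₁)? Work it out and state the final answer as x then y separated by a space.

47 4

d=138: √d = [11; 1,2,1,22] (ℓ=4, even), read p_3/q_3
a_0=11:  p_0=11·1+0=11,  q_0=11·0+1=1
…
a_2=2:  p_2=2·12+11=35,  q_2=2·1+1=3
a_3=1:  p_3=1·35+12=47,  q_3=1·3+1=4
→ (47, 4).  Check: 47²=2209, 138·4²=2208, difference 1.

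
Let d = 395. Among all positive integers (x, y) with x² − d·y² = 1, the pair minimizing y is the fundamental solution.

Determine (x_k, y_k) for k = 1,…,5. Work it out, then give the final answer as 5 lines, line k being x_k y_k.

159 8
50561 2544
16078239 808984
5112829441 257254368
1625863683999 81806080040

d=395: √d = [19; 1,6,1,38] (ℓ=4, even), read p_3/q_3
a_0=19:  p_0=19·1+0=19,  q_0=19·0+1=1
a_1=1:  p_1=1·19+1=20,  q_1=1·1+0=1
a_2=6:  p_2=6·20+19=139,  q_2=6·1+1=7
a_3=1:  p_3=1·139+20=159,  q_3=1·7+1=8
→ (159, 8).  Check: 159²=25281, 395·8²=25280, difference 1.
(159+8√395)^2 = 50561 + 2544√395
(159+8√395)^3 = 16078239 + 808984√395
(159+8√395)^4 = 5112829441 + 257254368√395
(159+8√395)^5 = 1625863683999 + 81806080040√395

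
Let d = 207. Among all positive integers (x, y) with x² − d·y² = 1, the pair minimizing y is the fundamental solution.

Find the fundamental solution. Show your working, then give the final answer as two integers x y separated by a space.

1151 80

d=207: √d = [14; 2,1,1,2,1,1,2,28] (ℓ=8, even), read p_7/q_7
k=0  a_k=14  p_k/q_k = 14/1
…
k=2  a_k=1  p_k/q_k = 43/3
…
k=4  a_k=2  p_k/q_k = 187/13
k=5  a_k=1  p_k/q_k = 259/18
k=6  a_k=1  p_k/q_k = 446/31
k=7  a_k=2  p_k/q_k = 1151/80
→ (1151, 80).  Check: 1151²=1324801, 207·80²=1324800, difference 1.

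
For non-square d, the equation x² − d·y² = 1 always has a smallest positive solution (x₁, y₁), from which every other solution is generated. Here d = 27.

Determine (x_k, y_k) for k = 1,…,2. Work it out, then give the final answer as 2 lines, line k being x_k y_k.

26 5
1351 260

√27 → a₀=5, period (5,10); ℓ=2 even so k=1
a_0=5:  p_0=5·1+0=5,  q_0=5·0+1=1
a_1=5:  p_1=5·5+1=26,  q_1=5·1+0=5
→ (26, 5).  Check: 26²=676, 27·5²=675, difference 1.
k=2:  x_2 = 26·26+27·5·5 = 1351,  y_2 = 26·5+5·26 = 260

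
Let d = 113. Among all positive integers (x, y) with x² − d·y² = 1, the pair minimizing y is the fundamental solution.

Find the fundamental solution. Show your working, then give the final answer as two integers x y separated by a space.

1204353 113296

d=113: √d = [10; 1,1,1,2,2,1,1,1,20] (ℓ=9, odd), read p_17/q_17
a_0=10:  p_0=10·1+0=10,  q_0=10·0+1=1
…
a_6=1:  p_6=1·202+85=287,  q_6=1·19+8=27
…
a_8=1:  p_8=1·489+287=776,  q_8=1·46+27=73
a_9=20:  p_9=20·776+489=16009,  q_9=20·73+46=1506
…
a_16=1:  p_16=1·445435+313483=758918,  q_16=1·41903+29490=71393
a_17=1:  p_17=1·758918+445435=1204353,  q_17=1·71393+41903=113296
(x₁, y₁) = (1204353, 113296);  1204353² − 113·113296² = 1 ✓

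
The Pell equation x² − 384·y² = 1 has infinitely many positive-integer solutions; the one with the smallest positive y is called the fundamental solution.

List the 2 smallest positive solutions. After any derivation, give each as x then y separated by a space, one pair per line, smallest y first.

4801 245
46099201 2352490

d=384: √d = [19; 1,1,2,9,2,1,1,38] (ℓ=8, even), read p_7/q_7
i=0: a=19 ⇒ p=19, q=1
i=1: a=1 ⇒ p=20, q=1
…
i=6: a=1 ⇒ p=2861, q=146
i=7: a=1 ⇒ p=4801, q=245
→ (4801, 245).  Check: 4801²=23049601, 384·245²=23049600, difference 1.
n=2: (4801,245)∘(4801,245) = (4801·4801+384·245·245, 4801·245+245·4801) = (46099201,2352490)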